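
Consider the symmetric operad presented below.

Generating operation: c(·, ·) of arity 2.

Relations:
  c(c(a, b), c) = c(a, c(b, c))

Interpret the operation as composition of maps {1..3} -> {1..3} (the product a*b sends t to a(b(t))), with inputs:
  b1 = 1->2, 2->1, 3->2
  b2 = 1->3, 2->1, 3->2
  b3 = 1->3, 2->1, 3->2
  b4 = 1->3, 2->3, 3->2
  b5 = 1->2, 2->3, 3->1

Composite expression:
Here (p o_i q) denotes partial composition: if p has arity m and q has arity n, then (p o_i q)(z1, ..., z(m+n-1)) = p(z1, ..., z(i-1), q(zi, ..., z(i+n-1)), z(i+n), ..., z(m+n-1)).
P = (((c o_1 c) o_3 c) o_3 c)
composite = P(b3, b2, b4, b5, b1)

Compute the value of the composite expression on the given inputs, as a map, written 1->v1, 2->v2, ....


1->3, 2->1, 3->3

c(b3, b2) = 1->2, 2->3, 3->1
c(b4, b5) = 1->3, 2->2, 3->3
c(c(b4, b5), b1) = 1->2, 2->3, 3->2
c(c(b3, b2), c(c(b4, b5), b1)) = 1->3, 2->1, 3->3


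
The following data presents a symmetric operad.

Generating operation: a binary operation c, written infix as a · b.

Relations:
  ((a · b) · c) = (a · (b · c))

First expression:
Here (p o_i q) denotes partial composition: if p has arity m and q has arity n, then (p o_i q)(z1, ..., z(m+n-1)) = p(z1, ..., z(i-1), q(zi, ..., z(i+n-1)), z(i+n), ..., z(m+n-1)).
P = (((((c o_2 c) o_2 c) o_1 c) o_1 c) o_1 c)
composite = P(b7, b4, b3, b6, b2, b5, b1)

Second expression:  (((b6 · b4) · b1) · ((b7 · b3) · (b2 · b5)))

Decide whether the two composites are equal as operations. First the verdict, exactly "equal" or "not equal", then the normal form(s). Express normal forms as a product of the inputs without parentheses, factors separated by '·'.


not equal; the first gives b7 · b4 · b3 · b6 · b2 · b5 · b1 and the second b6 · b4 · b1 · b7 · b3 · b2 · b5

The first expression, normalized: b7 · b4 · b3 · b6 · b2 · b5 · b1
The second expression, normalized: b6 · b4 · b1 · b7 · b3 · b2 · b5
The forms do not match — not equal.


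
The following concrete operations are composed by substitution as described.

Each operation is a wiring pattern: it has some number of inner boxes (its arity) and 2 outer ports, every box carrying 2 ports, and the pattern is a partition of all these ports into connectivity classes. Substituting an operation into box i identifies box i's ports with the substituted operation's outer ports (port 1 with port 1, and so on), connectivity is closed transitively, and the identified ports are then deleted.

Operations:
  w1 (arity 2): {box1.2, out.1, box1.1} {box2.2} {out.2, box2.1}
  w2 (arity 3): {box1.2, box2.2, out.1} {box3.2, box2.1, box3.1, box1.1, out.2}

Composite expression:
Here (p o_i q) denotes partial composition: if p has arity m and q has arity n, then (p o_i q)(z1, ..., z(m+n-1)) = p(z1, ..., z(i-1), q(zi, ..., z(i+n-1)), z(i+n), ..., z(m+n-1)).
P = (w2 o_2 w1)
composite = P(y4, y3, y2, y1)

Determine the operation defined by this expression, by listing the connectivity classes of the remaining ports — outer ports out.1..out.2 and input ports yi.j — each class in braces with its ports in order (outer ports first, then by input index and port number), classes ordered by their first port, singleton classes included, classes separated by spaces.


After gluing at w2, chains via deleted ports link the y-ports.
the subtree at w1 composes to {out.1, y3.1, y3.2} {out.2, y2.1} {y2.2} on (y3, y2); out.j = own outer ports
the subtree at w2 composes to {out.1, y2.1, y4.2} {out.2, y1.1, y1.2, y3.1, y3.2, y4.1} {y2.2} on (y4, y3, y2, y1); out.j = own outer ports

{out.1, y2.1, y4.2} {out.2, y1.1, y1.2, y3.1, y3.2, y4.1} {y2.2}


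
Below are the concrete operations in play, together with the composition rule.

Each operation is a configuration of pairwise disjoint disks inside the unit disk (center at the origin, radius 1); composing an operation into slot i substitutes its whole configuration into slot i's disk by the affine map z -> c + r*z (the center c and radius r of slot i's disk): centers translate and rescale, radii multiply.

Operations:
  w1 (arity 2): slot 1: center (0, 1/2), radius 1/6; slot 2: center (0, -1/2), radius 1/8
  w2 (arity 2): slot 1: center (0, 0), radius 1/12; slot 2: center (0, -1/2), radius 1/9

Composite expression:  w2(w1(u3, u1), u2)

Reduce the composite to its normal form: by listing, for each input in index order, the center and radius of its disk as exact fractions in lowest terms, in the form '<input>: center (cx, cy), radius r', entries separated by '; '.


Follow each u-input down from w2: c' goes to c + r*c', radius to r*r'.
u3 passes through 2 substitutions, ending at center (0, 1/24), radius 1/72
u1 passes through 2 substitutions, ending at center (0, -1/24), radius 1/96
u2 passes through 1 substitution, ending at center (0, -1/2), radius 1/9

u1: center (0, -1/24), radius 1/96; u2: center (0, -1/2), radius 1/9; u3: center (0, 1/24), radius 1/72


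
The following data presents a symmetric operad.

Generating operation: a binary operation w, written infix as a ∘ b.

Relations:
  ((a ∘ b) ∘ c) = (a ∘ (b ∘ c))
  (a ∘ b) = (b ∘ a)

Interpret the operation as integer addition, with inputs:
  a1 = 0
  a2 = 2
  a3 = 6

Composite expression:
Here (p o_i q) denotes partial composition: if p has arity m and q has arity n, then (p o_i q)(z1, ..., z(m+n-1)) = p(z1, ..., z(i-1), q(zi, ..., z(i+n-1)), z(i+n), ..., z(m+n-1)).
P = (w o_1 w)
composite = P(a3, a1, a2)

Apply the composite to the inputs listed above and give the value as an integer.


8


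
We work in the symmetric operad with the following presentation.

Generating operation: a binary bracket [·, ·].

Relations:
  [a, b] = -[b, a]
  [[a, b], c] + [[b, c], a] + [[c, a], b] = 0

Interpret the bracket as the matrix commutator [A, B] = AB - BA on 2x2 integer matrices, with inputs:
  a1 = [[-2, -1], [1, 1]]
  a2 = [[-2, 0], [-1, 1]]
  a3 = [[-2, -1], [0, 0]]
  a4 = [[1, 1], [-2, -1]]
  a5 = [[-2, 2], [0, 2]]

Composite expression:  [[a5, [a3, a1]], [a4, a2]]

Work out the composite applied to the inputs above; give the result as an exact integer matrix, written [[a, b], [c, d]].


[a3, a1] = [[-1, -1], [2, 1]]
[a5, [a3, a1]] = [[4, 8], [8, -4]]
[a4, a2] = [[-1, 3], [8, 1]]
[[a5, [a3, a1]], [a4, a2]] = [[40, 40], [-80, -40]]

[[40, 40], [-80, -40]]


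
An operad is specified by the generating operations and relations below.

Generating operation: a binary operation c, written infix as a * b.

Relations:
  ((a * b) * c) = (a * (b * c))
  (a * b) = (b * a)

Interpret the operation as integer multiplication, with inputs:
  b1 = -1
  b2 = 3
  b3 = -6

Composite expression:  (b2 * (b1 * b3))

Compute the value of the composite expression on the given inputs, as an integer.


18

(b1 * b3) = 6
(b2 * (b1 * b3)) = 18


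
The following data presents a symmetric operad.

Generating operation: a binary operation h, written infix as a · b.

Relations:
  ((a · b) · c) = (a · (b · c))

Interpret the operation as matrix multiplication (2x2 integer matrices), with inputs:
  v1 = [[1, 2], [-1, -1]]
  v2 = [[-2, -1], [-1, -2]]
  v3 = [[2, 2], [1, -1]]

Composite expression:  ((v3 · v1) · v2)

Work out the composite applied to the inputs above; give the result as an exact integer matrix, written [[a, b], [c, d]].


[[-2, -4], [-7, -8]]

(v3 · v1) = [[0, 2], [2, 3]]
((v3 · v1) · v2) = [[-2, -4], [-7, -8]]


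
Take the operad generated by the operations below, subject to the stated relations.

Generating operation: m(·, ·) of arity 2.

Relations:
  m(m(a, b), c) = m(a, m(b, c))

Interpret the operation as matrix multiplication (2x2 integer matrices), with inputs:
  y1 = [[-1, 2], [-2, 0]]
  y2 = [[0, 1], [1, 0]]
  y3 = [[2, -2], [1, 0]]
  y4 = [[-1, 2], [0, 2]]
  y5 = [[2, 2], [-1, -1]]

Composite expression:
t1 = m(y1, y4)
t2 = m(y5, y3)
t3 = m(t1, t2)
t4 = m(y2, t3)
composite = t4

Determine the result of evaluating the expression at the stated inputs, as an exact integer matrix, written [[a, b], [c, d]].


[[24, -16], [0, 0]]

m(y1, y4) = [[1, 2], [2, -4]]
m(y5, y3) = [[6, -4], [-3, 2]]
m(m(y1, y4), m(y5, y3)) = [[0, 0], [24, -16]]
m(y2, m(m(y1, y4), m(y5, y3))) = [[24, -16], [0, 0]]


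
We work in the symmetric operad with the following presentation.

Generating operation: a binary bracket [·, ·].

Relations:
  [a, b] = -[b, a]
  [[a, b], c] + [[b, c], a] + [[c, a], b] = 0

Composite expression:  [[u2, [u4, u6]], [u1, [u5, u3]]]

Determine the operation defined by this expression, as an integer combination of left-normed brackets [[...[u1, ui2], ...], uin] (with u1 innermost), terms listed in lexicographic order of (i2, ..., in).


[[[[[u1, u3], u5], u2], u4], u6] - [[[[[u1, u3], u5], u2], u6], u4] - [[[[[u1, u3], u5], u4], u6], u2] + [[[[[u1, u3], u5], u6], u4], u2] - [[[[[u1, u5], u3], u2], u4], u6] + [[[[[u1, u5], u3], u2], u6], u4] + [[[[[u1, u5], u3], u4], u6], u2] - [[[[[u1, u5], u3], u6], u4], u2]

Antisymmetry and Jacobi reduce to u1-anchored left-normed brackets.
Composite bracket: [[u2, [u4, u6]], [u1, [u5, u3]]]
The bracket unfolds into 32 signed words via [a, b] = ab - ba (2^5 = 32).
Keep just the words that open with u1:
  from u1u3u5u2u4u6, sign +1: term +[[[[[u1, u3], u5], u2], u4], u6]
  from u1u3u5u2u6u4, sign -1: term -[[[[[u1, u3], u5], u2], u6], u4]
  from u1u3u5u4u6u2, sign -1: term -[[[[[u1, u3], u5], u4], u6], u2]
  from u1u3u5u6u4u2, sign +1: term +[[[[[u1, u3], u5], u6], u4], u2]
  from u1u5u3u2u4u6, sign -1: term -[[[[[u1, u5], u3], u2], u4], u6]
  from u1u5u3u2u6u4, sign +1: term +[[[[[u1, u5], u3], u2], u6], u4]
  from u1u5u3u4u6u2, sign +1: term +[[[[[u1, u5], u3], u4], u6], u2]
  from u1u5u3u6u4u2, sign -1: term -[[[[[u1, u5], u3], u6], u4], u2]


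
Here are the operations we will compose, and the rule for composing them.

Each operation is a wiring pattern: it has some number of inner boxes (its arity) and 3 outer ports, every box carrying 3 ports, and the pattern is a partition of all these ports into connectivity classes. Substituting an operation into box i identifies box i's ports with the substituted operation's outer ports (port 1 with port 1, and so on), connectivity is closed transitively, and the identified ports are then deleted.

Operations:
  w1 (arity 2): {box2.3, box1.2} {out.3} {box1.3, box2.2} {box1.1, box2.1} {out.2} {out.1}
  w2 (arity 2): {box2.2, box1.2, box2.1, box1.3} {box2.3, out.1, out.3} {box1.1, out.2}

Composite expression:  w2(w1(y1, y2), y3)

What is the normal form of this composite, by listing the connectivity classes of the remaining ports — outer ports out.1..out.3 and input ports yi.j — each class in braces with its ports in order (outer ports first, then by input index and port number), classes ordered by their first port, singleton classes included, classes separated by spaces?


{out.1, out.3, y3.3} {out.2} {y1.1, y2.1} {y1.2, y2.3} {y1.3, y2.2} {y3.1, y3.2}


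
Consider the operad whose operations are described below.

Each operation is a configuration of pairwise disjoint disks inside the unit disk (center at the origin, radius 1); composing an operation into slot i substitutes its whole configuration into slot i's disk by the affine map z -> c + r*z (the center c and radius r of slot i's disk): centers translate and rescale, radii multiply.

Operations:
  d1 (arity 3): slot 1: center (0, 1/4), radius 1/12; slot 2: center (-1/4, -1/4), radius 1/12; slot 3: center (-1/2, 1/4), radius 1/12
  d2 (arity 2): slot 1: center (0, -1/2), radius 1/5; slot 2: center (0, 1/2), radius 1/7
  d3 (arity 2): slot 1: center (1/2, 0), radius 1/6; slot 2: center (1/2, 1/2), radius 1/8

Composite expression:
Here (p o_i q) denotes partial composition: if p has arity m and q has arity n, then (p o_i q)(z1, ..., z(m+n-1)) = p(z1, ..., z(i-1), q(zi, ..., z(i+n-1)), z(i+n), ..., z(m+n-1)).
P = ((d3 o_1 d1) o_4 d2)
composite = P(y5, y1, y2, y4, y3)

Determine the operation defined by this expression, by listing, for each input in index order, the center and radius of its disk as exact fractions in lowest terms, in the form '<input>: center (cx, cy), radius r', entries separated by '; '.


y1: center (11/24, -1/24), radius 1/72; y2: center (5/12, 1/24), radius 1/72; y3: center (1/2, 9/16), radius 1/56; y4: center (1/2, 7/16), radius 1/40; y5: center (1/2, 1/24), radius 1/72

Follow each y-input down from d3: c' goes to c + r*c', radius to r*r'.
y5 passes through 2 substitutions, ending at center (1/2, 1/24), radius 1/72
y1 passes through 2 substitutions, ending at center (11/24, -1/24), radius 1/72
y2 passes through 2 substitutions, ending at center (5/12, 1/24), radius 1/72
y4 passes through 2 substitutions, ending at center (1/2, 7/16), radius 1/40
y3 passes through 2 substitutions, ending at center (1/2, 9/16), radius 1/56


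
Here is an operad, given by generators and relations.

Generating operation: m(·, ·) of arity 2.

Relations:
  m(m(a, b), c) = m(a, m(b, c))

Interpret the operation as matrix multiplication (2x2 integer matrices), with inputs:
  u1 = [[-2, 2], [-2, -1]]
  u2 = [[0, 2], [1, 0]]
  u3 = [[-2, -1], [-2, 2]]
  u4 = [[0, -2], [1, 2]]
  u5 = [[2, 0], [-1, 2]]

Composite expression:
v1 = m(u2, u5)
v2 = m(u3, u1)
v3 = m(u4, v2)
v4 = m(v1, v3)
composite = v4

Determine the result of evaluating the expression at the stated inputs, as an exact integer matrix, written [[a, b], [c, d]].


[[24, -84], [0, 24]]

m(u2, u5) = [[-2, 4], [2, 0]]
m(u3, u1) = [[6, -3], [0, -6]]
m(u4, m(u3, u1)) = [[0, 12], [6, -15]]
m(m(u2, u5), m(u4, m(u3, u1))) = [[24, -84], [0, 24]]


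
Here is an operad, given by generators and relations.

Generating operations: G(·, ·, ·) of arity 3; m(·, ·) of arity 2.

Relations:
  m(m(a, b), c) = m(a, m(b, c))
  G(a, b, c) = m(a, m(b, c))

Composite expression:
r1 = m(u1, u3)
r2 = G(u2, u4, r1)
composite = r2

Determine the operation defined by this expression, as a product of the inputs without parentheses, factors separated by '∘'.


u2 ∘ u4 ∘ u1 ∘ u3

All parenthesizations of G agree; list the u-inputs left to right.
m(u1, u3) reduces to u1 ∘ u3
G(u2, u4, m(u1, u3)) reduces to u2 ∘ u4 ∘ u1 ∘ u3


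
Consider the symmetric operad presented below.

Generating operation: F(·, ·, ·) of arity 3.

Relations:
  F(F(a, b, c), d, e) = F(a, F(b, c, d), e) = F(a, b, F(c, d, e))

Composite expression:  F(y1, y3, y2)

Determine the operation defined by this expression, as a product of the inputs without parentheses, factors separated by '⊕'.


y1 ⊕ y3 ⊕ y2

Key point: F is associative — brackets drop, the y-order remains.
F(y1, y3, y2) linearizes to y1 ⊕ y3 ⊕ y2


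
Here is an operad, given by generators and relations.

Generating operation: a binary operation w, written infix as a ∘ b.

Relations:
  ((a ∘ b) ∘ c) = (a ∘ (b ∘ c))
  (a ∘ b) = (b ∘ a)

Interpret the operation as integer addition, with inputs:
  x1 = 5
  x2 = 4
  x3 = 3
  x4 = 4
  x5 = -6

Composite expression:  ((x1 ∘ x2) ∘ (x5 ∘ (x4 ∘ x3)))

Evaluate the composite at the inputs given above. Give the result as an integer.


10

(x1 ∘ x2) = 9
(x4 ∘ x3) = 7
(x5 ∘ (x4 ∘ x3)) = 1
((x1 ∘ x2) ∘ (x5 ∘ (x4 ∘ x3))) = 10


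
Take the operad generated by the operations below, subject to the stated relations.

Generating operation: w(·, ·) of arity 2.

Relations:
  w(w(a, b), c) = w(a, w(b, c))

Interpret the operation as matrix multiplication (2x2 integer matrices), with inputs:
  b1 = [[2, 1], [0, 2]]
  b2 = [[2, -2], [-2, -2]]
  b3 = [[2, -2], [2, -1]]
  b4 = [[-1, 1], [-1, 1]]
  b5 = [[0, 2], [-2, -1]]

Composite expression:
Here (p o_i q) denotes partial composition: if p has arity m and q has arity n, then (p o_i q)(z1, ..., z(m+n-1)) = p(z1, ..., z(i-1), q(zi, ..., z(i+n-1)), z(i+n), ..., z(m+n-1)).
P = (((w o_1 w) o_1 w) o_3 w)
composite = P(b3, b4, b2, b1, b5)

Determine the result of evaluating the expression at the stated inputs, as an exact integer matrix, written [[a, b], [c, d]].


w(b3, b4) = [[0, 0], [-1, 1]]
w(b2, b1) = [[4, -2], [-4, -6]]
w(w(b3, b4), w(b2, b1)) = [[0, 0], [-8, -4]]
w(w(w(b3, b4), w(b2, b1)), b5) = [[0, 0], [8, -12]]

[[0, 0], [8, -12]]


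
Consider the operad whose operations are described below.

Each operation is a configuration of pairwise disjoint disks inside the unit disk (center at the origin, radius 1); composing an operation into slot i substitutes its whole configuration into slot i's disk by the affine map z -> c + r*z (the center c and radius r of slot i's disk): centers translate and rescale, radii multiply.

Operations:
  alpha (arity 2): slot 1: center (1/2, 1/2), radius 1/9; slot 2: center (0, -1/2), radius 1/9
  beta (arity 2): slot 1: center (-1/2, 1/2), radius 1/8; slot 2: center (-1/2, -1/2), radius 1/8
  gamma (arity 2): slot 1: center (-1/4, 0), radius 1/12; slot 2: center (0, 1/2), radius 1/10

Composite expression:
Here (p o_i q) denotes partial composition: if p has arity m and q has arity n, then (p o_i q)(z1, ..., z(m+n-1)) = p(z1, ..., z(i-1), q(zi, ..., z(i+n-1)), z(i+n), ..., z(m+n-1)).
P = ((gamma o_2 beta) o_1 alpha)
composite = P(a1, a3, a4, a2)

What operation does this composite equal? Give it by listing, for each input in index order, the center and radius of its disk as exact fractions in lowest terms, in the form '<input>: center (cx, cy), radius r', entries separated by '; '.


Each a-disk chains the slot maps above it in gamma; radii multiply.
a1: after 2 affine steps, its disk has center (-5/24, 1/24), radius 1/108
a3: after 2 affine steps, its disk has center (-1/4, -1/24), radius 1/108
a4: after 2 affine steps, its disk has center (-1/20, 11/20), radius 1/80
a2: after 2 affine steps, its disk has center (-1/20, 9/20), radius 1/80

a1: center (-5/24, 1/24), radius 1/108; a2: center (-1/20, 9/20), radius 1/80; a3: center (-1/4, -1/24), radius 1/108; a4: center (-1/20, 11/20), radius 1/80


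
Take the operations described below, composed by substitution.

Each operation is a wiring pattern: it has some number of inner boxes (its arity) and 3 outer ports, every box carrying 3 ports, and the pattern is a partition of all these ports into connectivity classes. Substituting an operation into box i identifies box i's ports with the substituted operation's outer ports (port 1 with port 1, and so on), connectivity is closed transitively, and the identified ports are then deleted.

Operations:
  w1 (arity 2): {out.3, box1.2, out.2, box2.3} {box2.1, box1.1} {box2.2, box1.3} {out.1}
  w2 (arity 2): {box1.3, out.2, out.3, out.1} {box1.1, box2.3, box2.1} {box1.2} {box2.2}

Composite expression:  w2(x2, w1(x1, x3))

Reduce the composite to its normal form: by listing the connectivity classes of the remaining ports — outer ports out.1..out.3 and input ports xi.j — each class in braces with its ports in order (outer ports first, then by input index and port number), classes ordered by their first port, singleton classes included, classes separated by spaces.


{out.1, out.2, out.3, x2.3} {x1.1, x3.1} {x1.2, x2.1, x3.3} {x1.3, x3.2} {x2.2}

Connectivity passes through glued w2-boundaries; trace each wire chain.
through w1, on inputs (x1, x3): {out.1} {out.2, out.3, x1.2, x3.3} {x1.1, x3.1} {x1.3, x3.2} (out.j = stage outer ports)
through w2, on inputs (x2, x1, x3): {out.1, out.2, out.3, x2.3} {x1.1, x3.1} {x1.2, x2.1, x3.3} {x1.3, x3.2} {x2.2} (out.j = stage outer ports)


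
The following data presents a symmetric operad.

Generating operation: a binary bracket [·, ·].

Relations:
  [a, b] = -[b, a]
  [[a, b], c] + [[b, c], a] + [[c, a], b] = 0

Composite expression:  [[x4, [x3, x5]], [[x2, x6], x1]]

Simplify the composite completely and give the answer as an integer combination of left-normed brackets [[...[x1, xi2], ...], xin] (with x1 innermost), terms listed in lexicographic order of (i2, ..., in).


-[[[[[x1, x2], x6], x3], x5], x4] + [[[[[x1, x2], x6], x4], x3], x5] - [[[[[x1, x2], x6], x4], x5], x3] + [[[[[x1, x2], x6], x5], x3], x4] + [[[[[x1, x6], x2], x3], x5], x4] - [[[[[x1, x6], x2], x4], x3], x5] + [[[[[x1, x6], x2], x4], x5], x3] - [[[[[x1, x6], x2], x5], x3], x4]

Left-normed coefficients sit on the x1-initial expansion words.
Composite bracket: [[x4, [x3, x5]], [[x2, x6], x1]]
Expanding via [a, b] = ab - ba: 32 signed words (2^5 = 32).
Words beginning with x1 determine it all:
  the word x1x2x6x3x5x4 carries sign -1 and contributes -[[[[[x1, x2], x6], x3], x5], x4]
  the word x1x2x6x4x3x5 carries sign +1 and contributes +[[[[[x1, x2], x6], x4], x3], x5]
  the word x1x2x6x4x5x3 carries sign -1 and contributes -[[[[[x1, x2], x6], x4], x5], x3]
  the word x1x2x6x5x3x4 carries sign +1 and contributes +[[[[[x1, x2], x6], x5], x3], x4]
  the word x1x6x2x3x5x4 carries sign +1 and contributes +[[[[[x1, x6], x2], x3], x5], x4]
  the word x1x6x2x4x3x5 carries sign -1 and contributes -[[[[[x1, x6], x2], x4], x3], x5]
  the word x1x6x2x4x5x3 carries sign +1 and contributes +[[[[[x1, x6], x2], x4], x5], x3]
  the word x1x6x2x5x3x4 carries sign -1 and contributes -[[[[[x1, x6], x2], x5], x3], x4]


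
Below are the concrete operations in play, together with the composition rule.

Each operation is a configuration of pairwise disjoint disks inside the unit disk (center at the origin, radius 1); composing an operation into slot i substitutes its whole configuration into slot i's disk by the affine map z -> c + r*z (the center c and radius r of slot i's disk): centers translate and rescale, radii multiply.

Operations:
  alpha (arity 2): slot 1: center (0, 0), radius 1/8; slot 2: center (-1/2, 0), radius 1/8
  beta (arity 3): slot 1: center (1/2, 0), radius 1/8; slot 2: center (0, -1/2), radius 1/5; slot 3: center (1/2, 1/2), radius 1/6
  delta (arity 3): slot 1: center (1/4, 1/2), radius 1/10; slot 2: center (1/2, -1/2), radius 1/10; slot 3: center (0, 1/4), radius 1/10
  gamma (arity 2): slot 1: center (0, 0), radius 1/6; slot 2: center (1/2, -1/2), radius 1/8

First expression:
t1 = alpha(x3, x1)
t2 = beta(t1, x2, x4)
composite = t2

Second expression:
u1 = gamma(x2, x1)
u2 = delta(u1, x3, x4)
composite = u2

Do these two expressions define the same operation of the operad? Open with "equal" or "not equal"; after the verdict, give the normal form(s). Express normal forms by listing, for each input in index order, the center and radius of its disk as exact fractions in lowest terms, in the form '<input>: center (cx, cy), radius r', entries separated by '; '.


not equal — first x1: center (7/16, 0), radius 1/64; x2: center (0, -1/2), radius 1/5; x3: center (1/2, 0), radius 1/64; x4: center (1/2, 1/2), radius 1/6, second x1: center (3/10, 9/20), radius 1/80; x2: center (1/4, 1/2), radius 1/60; x3: center (1/2, -1/2), radius 1/10; x4: center (0, 1/4), radius 1/10

The first composite normalizes to x1: center (7/16, 0), radius 1/64; x2: center (0, -1/2), radius 1/5; x3: center (1/2, 0), radius 1/64; x4: center (1/2, 1/2), radius 1/6
The second composite normalizes to x1: center (3/10, 9/20), radius 1/80; x2: center (1/4, 1/2), radius 1/60; x3: center (1/2, -1/2), radius 1/10; x4: center (0, 1/4), radius 1/10
Different reductions; not equal.


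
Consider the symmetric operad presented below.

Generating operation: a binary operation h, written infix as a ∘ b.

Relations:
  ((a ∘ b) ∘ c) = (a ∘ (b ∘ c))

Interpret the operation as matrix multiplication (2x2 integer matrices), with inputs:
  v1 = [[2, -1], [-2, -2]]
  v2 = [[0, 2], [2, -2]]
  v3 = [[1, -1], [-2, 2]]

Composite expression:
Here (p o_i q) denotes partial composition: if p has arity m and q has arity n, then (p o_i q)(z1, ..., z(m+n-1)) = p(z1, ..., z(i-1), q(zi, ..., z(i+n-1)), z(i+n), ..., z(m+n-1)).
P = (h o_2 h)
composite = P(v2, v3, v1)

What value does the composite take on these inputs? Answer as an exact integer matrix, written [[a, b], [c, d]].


(v3 ∘ v1) = [[4, 1], [-8, -2]]
(v2 ∘ (v3 ∘ v1)) = [[-16, -4], [24, 6]]

[[-16, -4], [24, 6]]


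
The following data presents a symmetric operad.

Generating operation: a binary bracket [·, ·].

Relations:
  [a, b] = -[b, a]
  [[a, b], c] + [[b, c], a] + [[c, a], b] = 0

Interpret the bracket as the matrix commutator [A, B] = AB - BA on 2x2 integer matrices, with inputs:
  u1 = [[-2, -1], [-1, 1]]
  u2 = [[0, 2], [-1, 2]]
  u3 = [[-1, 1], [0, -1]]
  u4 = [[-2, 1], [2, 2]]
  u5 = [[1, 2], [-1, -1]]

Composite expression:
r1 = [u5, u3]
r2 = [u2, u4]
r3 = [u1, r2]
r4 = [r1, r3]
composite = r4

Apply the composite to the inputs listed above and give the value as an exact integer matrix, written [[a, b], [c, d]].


[[28, -8], [-28, -28]]

[u5, u3] = [[1, 2], [0, -1]]
[u2, u4] = [[5, 6], [8, -5]]
[u1, [u2, u4]] = [[-2, -8], [14, 2]]
[[u5, u3], [u1, [u2, u4]]] = [[28, -8], [-28, -28]]


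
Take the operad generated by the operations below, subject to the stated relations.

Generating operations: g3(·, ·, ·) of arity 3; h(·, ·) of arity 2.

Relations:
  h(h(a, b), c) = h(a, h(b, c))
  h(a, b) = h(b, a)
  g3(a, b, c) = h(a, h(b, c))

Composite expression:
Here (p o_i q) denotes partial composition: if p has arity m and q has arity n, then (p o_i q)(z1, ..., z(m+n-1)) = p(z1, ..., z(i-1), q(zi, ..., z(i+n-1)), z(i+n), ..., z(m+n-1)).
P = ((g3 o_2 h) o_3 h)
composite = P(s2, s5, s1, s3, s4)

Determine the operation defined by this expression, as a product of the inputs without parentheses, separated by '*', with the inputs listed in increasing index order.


s1 * s2 * s3 * s4 * s5

Shape and order are irrelevant to g3; the s-input set decides.
h(s1, s3) reduces to s1 * s3
h(s5, h(s1, s3)) reduces to s5 * s1 * s3
g3(s2, h(s5, h(s1, s3)), s4) reduces to s2 * s5 * s1 * s3 * s4
sorting the factors by input index: s1 * s2 * s3 * s4 * s5


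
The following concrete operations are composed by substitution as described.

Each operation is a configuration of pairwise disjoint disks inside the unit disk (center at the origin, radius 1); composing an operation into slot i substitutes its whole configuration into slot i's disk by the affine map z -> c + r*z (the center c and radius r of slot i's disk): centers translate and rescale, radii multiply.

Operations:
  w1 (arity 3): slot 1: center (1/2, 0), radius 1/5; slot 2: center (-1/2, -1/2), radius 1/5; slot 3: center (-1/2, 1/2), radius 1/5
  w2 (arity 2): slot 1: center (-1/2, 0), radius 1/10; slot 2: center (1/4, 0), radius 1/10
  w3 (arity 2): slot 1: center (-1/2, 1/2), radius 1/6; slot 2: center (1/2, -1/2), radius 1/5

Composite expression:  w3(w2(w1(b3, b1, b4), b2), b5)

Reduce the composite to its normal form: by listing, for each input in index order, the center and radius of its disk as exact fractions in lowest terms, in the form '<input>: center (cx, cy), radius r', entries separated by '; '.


b1: center (-71/120, 59/120), radius 1/300; b2: center (-11/24, 1/2), radius 1/60; b3: center (-23/40, 1/2), radius 1/300; b4: center (-71/120, 61/120), radius 1/300; b5: center (1/2, -1/2), radius 1/5


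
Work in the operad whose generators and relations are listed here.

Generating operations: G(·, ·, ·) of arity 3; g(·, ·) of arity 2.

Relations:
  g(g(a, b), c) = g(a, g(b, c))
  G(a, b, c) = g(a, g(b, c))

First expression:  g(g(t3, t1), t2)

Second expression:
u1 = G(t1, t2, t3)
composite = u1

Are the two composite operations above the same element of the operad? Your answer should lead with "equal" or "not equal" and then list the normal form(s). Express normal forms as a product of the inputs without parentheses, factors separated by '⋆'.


not equal; first: t3 ⋆ t1 ⋆ t2; second: t1 ⋆ t2 ⋆ t3

The first composite normalizes to t3 ⋆ t1 ⋆ t2
The second composite normalizes to t1 ⋆ t2 ⋆ t3
They disagree, so not equal.


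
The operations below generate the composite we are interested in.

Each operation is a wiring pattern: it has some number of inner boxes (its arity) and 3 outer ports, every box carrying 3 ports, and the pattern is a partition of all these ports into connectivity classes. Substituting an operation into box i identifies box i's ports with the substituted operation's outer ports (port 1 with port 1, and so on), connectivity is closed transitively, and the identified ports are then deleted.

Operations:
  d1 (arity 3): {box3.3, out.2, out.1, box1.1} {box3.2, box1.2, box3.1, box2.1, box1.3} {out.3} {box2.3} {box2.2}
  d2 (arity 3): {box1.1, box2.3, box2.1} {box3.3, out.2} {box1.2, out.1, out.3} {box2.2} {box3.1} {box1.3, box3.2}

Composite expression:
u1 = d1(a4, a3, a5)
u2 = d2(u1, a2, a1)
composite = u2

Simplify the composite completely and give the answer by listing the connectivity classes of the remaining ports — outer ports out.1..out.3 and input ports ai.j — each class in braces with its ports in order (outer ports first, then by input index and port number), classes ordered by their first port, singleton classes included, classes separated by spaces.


Two ports join when wires chain via d2-identified ports.
composing d1 on (a4, a3, a5), with out.j its own outer ports: {out.1, out.2, a4.1, a5.3} {out.3} {a3.1, a4.2, a4.3, a5.1, a5.2} {a3.2} {a3.3}
composing d2 on (a4, a3, a5, a2, a1), with out.j its own outer ports: {out.1, out.3, a2.1, a2.3, a4.1, a5.3} {out.2, a1.3} {a1.1} {a1.2} {a2.2} {a3.1, a4.2, a4.3, a5.1, a5.2} {a3.2} {a3.3}

{out.1, out.3, a2.1, a2.3, a4.1, a5.3} {out.2, a1.3} {a1.1} {a1.2} {a2.2} {a3.1, a4.2, a4.3, a5.1, a5.2} {a3.2} {a3.3}


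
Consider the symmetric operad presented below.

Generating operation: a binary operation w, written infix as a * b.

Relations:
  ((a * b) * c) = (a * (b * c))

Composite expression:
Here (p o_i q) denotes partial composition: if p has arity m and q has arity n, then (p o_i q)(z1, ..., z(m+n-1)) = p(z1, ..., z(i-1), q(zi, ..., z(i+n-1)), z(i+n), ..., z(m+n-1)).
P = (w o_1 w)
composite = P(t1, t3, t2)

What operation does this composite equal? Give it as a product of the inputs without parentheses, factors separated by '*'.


All parenthesizations of w agree; list the t-inputs left to right.
(t1 * t3) linearizes to t1 * t3
((t1 * t3) * t2) linearizes to t1 * t3 * t2

t1 * t3 * t2


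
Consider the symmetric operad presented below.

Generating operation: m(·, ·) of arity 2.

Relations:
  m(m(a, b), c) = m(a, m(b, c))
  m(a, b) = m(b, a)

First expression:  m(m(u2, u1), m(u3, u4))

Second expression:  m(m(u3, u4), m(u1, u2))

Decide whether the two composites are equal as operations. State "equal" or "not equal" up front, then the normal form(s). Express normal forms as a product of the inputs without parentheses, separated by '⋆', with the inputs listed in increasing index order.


equal; the common form is u1 ⋆ u2 ⋆ u3 ⋆ u4

The first expression, normalized: u1 ⋆ u2 ⋆ u3 ⋆ u4
The second expression, normalized: u1 ⋆ u2 ⋆ u3 ⋆ u4
The normal forms match — equal.


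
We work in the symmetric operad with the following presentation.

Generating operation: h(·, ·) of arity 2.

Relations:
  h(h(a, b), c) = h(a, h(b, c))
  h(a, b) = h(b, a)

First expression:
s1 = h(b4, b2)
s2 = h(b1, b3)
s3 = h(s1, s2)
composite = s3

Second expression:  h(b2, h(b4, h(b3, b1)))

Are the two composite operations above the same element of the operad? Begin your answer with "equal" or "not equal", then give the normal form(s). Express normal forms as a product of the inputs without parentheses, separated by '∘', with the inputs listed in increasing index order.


equal; both compose to b1 ∘ b2 ∘ b3 ∘ b4

In normal form, the first expression is b1 ∘ b2 ∘ b3 ∘ b4
In normal form, the second expression is b1 ∘ b2 ∘ b3 ∘ b4
The forms coincide; equal.


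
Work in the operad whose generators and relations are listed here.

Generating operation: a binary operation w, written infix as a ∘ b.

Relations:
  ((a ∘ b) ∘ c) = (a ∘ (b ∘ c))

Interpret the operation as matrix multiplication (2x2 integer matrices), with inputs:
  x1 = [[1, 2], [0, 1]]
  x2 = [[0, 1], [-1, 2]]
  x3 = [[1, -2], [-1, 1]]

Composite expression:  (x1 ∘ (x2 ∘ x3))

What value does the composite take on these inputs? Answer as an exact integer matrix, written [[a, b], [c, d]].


[[-7, 9], [-3, 4]]

(x2 ∘ x3) = [[-1, 1], [-3, 4]]
(x1 ∘ (x2 ∘ x3)) = [[-7, 9], [-3, 4]]


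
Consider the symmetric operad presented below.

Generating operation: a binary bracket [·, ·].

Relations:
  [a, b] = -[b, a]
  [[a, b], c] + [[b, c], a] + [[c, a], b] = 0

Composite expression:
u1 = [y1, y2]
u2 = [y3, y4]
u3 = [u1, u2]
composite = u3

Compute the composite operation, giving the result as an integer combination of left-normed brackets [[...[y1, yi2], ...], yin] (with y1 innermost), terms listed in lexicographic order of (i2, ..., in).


[[[y1, y2], y3], y4] - [[[y1, y2], y4], y3]

In the tensor algebra, words opening y1 carry the y1-anchored form.
Composite bracket: [[y1, y2], [y3, y4]]
Under [a, b] = ab - ba we get 8 signed associative words (2^3 = 8).
The y1-initial words carry the normal form:
  from y1y2y3y4, sign +1: term +[[[y1, y2], y3], y4]
  from y1y2y4y3, sign -1: term -[[[y1, y2], y4], y3]


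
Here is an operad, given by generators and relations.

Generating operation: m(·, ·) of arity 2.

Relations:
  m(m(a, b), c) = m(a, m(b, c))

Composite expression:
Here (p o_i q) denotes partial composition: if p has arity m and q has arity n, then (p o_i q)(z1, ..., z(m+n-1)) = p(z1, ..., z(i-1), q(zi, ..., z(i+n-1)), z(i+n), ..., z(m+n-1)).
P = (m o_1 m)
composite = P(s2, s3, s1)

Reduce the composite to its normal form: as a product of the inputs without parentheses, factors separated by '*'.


s2 * s3 * s1


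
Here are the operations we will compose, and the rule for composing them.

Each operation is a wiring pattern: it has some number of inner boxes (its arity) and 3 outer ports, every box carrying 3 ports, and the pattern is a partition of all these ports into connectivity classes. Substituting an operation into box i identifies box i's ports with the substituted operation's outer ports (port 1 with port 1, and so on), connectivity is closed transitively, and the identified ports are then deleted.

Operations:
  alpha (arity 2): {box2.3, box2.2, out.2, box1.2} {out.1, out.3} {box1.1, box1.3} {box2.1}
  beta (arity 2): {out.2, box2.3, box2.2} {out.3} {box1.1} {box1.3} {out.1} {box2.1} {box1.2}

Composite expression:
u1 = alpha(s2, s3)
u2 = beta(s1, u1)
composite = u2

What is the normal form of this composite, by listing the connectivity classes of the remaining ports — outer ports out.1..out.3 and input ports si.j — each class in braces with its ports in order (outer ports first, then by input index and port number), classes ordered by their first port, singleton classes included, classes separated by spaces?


{out.1} {out.2, s2.2, s3.2, s3.3} {out.3} {s1.1} {s1.2} {s1.3} {s2.1, s2.3} {s3.1}

After gluing at beta, chains via deleted ports link the s-ports.
alpha over (s2, s3) gives {out.1, out.3} {out.2, s2.2, s3.2, s3.3} {s2.1, s2.3} {s3.1}, out.j being that stage's outer ports
beta over (s1, s2, s3) gives {out.1} {out.2, s2.2, s3.2, s3.3} {out.3} {s1.1} {s1.2} {s1.3} {s2.1, s2.3} {s3.1}, out.j being that stage's outer ports


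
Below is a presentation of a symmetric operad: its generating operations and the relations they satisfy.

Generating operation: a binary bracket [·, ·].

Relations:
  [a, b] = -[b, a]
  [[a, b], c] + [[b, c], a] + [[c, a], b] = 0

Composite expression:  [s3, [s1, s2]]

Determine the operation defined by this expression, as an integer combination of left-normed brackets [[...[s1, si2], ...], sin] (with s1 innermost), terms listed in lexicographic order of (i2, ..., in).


-[[s1, s2], s3]

A multilinear Lie element is pinned by s1-initial words (s1 innermost).
Composite bracket: [s3, [s1, s2]]
Each bracket splits as ab - ba, giving 4 signed words (2^2 = 4).
Keep just the words that open with s1:
  sign of s1s2s3 is -1, so it contributes -[[s1, s2], s3]


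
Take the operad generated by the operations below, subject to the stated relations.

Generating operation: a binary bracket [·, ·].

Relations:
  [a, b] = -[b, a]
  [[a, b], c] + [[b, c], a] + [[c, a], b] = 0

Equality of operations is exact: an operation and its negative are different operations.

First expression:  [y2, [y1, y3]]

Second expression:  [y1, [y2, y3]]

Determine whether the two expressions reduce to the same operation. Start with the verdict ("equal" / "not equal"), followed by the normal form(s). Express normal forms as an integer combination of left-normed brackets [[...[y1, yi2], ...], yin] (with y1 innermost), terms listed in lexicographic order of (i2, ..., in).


Normal form of the first expression: -[[y1, y3], y2]
Normal form of the second expression: [[y1, y2], y3] - [[y1, y3], y2]
They disagree, so not equal.

not equal; the first gives -[[y1, y3], y2] and the second [[y1, y2], y3] - [[y1, y3], y2]


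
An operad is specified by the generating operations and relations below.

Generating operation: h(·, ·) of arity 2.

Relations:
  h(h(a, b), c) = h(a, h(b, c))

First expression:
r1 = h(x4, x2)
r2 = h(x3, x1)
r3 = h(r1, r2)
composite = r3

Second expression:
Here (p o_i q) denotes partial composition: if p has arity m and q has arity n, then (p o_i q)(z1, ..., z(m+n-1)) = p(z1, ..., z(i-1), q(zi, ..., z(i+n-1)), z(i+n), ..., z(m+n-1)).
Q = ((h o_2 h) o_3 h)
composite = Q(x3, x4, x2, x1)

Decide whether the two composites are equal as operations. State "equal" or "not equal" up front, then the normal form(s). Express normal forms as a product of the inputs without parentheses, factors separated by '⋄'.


not equal; the first gives x4 ⋄ x2 ⋄ x3 ⋄ x1 and the second x3 ⋄ x4 ⋄ x2 ⋄ x1


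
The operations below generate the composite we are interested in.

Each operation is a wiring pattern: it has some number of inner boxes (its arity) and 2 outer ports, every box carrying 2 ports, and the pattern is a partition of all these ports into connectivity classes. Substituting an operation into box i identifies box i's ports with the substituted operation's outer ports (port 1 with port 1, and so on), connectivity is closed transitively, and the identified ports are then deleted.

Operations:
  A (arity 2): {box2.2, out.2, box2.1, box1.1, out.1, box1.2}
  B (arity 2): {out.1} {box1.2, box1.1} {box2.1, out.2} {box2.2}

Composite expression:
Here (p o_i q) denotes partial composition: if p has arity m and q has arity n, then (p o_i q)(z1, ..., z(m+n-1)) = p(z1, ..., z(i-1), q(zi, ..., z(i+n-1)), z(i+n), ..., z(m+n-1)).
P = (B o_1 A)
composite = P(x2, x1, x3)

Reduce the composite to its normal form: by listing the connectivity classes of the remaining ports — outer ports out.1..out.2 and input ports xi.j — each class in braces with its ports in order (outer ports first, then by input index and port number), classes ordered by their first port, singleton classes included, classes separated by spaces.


{out.1} {out.2, x3.1} {x1.1, x1.2, x2.1, x2.2} {x3.2}


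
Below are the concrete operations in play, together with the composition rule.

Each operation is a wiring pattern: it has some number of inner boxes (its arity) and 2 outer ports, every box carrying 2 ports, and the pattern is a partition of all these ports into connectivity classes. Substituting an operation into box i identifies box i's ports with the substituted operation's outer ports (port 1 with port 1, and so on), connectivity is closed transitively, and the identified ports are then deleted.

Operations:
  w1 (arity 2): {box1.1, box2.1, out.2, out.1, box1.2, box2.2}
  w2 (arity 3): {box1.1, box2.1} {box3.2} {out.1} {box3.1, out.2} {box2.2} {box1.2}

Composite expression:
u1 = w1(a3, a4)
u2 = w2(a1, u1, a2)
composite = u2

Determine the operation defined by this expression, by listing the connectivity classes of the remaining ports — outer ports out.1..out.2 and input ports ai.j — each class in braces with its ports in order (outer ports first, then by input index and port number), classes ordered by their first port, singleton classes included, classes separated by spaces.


{out.1} {out.2, a2.1} {a1.1, a3.1, a3.2, a4.1, a4.2} {a1.2} {a2.2}

After gluing at w2, chains via deleted ports link the a-ports.
through w1, on inputs (a3, a4): {out.1, out.2, a3.1, a3.2, a4.1, a4.2} (out.j = stage outer ports)
through w2, on inputs (a1, a3, a4, a2): {out.1} {out.2, a2.1} {a1.1, a3.1, a3.2, a4.1, a4.2} {a1.2} {a2.2} (out.j = stage outer ports)


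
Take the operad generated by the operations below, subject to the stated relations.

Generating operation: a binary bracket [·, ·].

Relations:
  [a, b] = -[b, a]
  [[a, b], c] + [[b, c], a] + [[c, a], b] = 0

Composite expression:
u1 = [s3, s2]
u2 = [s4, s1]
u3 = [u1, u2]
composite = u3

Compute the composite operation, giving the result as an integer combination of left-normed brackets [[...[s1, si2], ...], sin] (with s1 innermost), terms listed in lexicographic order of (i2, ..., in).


-[[[s1, s4], s2], s3] + [[[s1, s4], s3], s2]

Skip Jacobi rewriting: expand, keep s1-initial words, read off terms.
Composite bracket: [[s3, s2], [s4, s1]]
Full expansion: 8 signed words from ab - ba (2^3 = 8).
Coefficients come from the s1-initial words:
  from s1s4s2s3, sign -1: term -[[[s1, s4], s2], s3]
  from s1s4s3s2, sign +1: term +[[[s1, s4], s3], s2]
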